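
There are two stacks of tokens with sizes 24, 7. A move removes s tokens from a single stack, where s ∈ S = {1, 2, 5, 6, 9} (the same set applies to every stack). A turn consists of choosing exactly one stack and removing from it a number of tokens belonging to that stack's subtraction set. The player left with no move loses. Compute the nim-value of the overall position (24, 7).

All stacks use S = {1, 2, 5, 6, 9}:
G(0) = 0
G(1) = mex{0} = 1
G(2) = mex{1,0} = 2
G(3) = mex{2,1} = 0
G(4) = mex{0,2} = 1
G(5) = mex{1,0,0} = 2
G(6) = mex{2,1,1,0} = 3
G(7) = mex{3,2,2,1} = 0
G(8) = mex{0,3,0,2} = 1
G(9) = mex{1,0,1,0,0} = 2
G(10) = mex{2,1,2,1,1} = 0
G(11) = mex{0,2,3,2,2} = 1
G(12) = mex{1,0,0,3,0} = 2
G(13) = mex{2,1,1,0,1} = 3
G(14) = mex{3,2,2,1,2} = 0
G(15) = mex{0,3,0,2,3} = 1
G(16) = mex{1,0,1,0,0} = 2
G(17) = mex{2,1,2,1,1} = 0
G(18) = mex{0,2,3,2,2} = 1
G(19) = mex{1,0,0,3,0} = 2
G(20) = mex{2,1,1,0,1} = 3
G(21) = mex{3,2,2,1,2} = 0
G(22) = mex{0,3,0,2,3} = 1
G(23) = mex{1,0,1,0,0} = 2
G(24) = mex{2,1,2,1,1} = 0
Stack A: G(24) = 0.
Stack B: G(7) = 0.
Combined Grundy value = 0 ⊕ 0 = 0.

0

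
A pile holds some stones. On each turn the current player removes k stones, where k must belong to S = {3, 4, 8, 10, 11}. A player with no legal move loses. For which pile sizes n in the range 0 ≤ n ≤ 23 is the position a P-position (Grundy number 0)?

G(0) = 0
G(1) = mex{} = 0
G(2) = mex{} = 0
G(3) = mex{0} = 1
G(4) = mex{0,0} = 1
G(5) = mex{0,0} = 1
G(6) = mex{1,0} = 2
G(7) = mex{1,1} = 0
G(8) = mex{1,1,0} = 2
G(9) = mex{2,1,0} = 3
G(10) = mex{0,2,0,0} = 1
G(11) = mex{2,0,1,0,0} = 3
G(12) = mex{3,2,1,0,0} = 4
G(13) = mex{1,3,1,1,0} = 2
G(14) = mex{3,1,2,1,1} = 0
G(15) = mex{4,3,0,1,1} = 2
G(16) = mex{2,4,2,2,1} = 0
G(17) = mex{0,2,3,0,2} = 1
G(18) = mex{2,0,1,2,0} = 3
G(19) = mex{0,2,3,3,2} = 1
G(20) = mex{1,0,4,1,3} = 2
G(21) = mex{3,1,2,3,1} = 0
G(22) = mex{1,3,0,4,3} = 2
G(23) = mex{2,1,2,2,4} = 0
P-positions are exactly the n with G(n) = 0.

0, 1, 2, 7, 14, 16, 21, 23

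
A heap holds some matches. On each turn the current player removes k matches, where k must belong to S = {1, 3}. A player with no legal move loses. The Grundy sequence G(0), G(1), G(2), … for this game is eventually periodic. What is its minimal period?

2

G(0) = 0
G(1) = mex{0} = 1
G(2) = mex{1} = 0
G(3) = mex{0,0} = 1
G(4) = mex{1,1} = 0
G(5) = mex{0,0} = 1
G(6) = mex{1,1} = 0
G(7) = mex{0,0} = 1
G(8) = mex{1,1} = 0
G(9) = mex{0,0} = 1
G(10) = mex{1,1} = 0
G(11) = mex{0,0} = 1
G(12) = mex{1,1} = 0
G(13) = mex{0,0} = 1
G(14) = mex{1,1} = 0
G(n+2) = G(n) holds for n = 0,…,2 (a full window of length max(S) = 3), so the sequence is purely periodic with period 2.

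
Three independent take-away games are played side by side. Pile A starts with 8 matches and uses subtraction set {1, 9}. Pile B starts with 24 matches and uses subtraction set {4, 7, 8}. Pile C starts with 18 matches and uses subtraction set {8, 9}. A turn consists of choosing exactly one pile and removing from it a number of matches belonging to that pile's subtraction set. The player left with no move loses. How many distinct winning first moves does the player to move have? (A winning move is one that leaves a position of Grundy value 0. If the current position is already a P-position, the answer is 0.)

0

Pile A, S = {1, 9}:
n : 0 1 2 3 4 5 6 7 8
G : 0 1 0 1 0 1 0 1 0
G_A(8) = 0.
Pile B, S = {4, 7, 8}:
n :  0  1  2  3  4  5  6  7  8  9 10 11 12 13 14 15 16 17 18 19 20 21 22 23 24
G :  0  0  0  0  1  1  1  1  2  2  2  2  0  0  0  0  1  1  1  1  2  2  2  2  0
G_B(24) = 0.
Pile C, S = {8, 9}:
G(0) = 0
G(1) = mex{} = 0
G(2) = mex{} = 0
G(3) = mex{} = 0
G(4) = mex{} = 0
G(5) = mex{} = 0
G(6) = mex{} = 0
G(7) = mex{} = 0
G(8) = mex{0} = 1
G(9) = mex{0,0} = 1
G(10) = mex{0,0} = 1
G(11) = mex{0,0} = 1
G(12) = mex{0,0} = 1
G(13) = mex{0,0} = 1
G(14) = mex{0,0} = 1
G(15) = mex{0,0} = 1
G(16) = mex{1,0} = 2
G(17) = mex{1,1} = 0
G(18) = mex{1,1} = 0
G_C(18) = 0.
Combined Grundy value = 0 ⊕ 0 ⊕ 0 = 0.
A winning move leaves total XOR = 0, i.e. changes one component's Grundy value g to g ⊕ X where X is the current total.
Pile A: target g' = 0⊕0 = 0, but every legal move changes the Grundy value (mex property), so 0 moves.
Pile B: target g' = 0⊕0 = 0, but every legal move changes the Grundy value (mex property), so 0 moves.
Pile C: target g' = 0⊕0 = 0, but every legal move changes the Grundy value (mex property), so 0 moves.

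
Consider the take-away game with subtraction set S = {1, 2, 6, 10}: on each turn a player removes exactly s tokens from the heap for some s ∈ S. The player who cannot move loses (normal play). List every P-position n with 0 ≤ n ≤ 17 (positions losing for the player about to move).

0, 3, 7, 11, 14

n :  0  1  2  3  4  5  6  7  8  9 10 11 12 13 14 15 16 17
G :  0  1  2  0  1  2  3  0  1  2  3  0  1  2  0  1  2  3
P-positions are exactly the n with G(n) = 0.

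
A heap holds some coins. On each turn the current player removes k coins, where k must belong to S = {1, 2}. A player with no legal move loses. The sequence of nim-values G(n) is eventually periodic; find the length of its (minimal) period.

n :  0  1  2  3  4  5  6  7  8  9 10 11 12 13 14
G :  0  1  2  0  1  2  0  1  2  0  1  2  0  1  2
G(n+3) = G(n) holds for n = 0,…,1 (a full window of length max(S) = 2), so the sequence is purely periodic with period 3.

3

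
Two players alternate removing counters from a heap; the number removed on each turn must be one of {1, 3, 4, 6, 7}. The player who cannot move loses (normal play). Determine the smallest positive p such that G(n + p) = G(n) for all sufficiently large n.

10

G(0) = 0
G(1) = mex{0} = 1
G(2) = mex{1} = 0
G(3) = mex{0,0} = 1
G(4) = mex{1,1,0} = 2
G(5) = mex{2,0,1} = 3
G(6) = mex{3,1,0,0} = 2
G(7) = mex{2,2,1,1,0} = 3
G(8) = mex{3,3,2,0,1} = 4
G(9) = mex{4,2,3,1,0} = 5
G(10) = mex{5,3,2,2,1} = 0
G(11) = mex{0,4,3,3,2} = 1
G(12) = mex{1,5,4,2,3} = 0
G(13) = mex{0,0,5,3,2} = 1
G(14) = mex{1,1,0,4,3} = 2
G(15) = mex{2,0,1,5,4} = 3
G(16) = mex{3,1,0,0,5} = 2
G(17) = mex{2,2,1,1,0} = 3
G(18) = mex{3,3,2,0,1} = 4
G(19) = mex{4,2,3,1,0} = 5
G(20) = mex{5,3,2,2,1} = 0
G(21) = mex{0,4,3,3,2} = 1
G(n+10) = G(n) holds for n = 0,…,6 (a full window of length max(S) = 7), so the sequence is purely periodic with period 10.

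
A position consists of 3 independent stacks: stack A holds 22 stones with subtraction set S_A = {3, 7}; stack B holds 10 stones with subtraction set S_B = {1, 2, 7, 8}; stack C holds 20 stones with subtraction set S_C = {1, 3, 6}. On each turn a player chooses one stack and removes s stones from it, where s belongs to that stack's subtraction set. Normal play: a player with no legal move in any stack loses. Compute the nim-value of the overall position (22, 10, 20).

1

Stack A, S = {3, 7}:
G(0) = 0
G(1) = mex{} = 0
G(2) = mex{} = 0
G(3) = mex{0} = 1
G(4) = mex{0} = 1
G(5) = mex{0} = 1
G(6) = mex{1} = 0
G(7) = mex{1,0} = 2
G(8) = mex{1,0} = 2
G(9) = mex{0,0} = 1
G(10) = mex{2,1} = 0
G(11) = mex{2,1} = 0
G(12) = mex{1,1} = 0
G(13) = mex{0,0} = 1
G(14) = mex{0,2} = 1
G(15) = mex{0,2} = 1
G(16) = mex{1,1} = 0
G(17) = mex{1,0} = 2
G(18) = mex{1,0} = 2
G(19) = mex{0,0} = 1
G(20) = mex{2,1} = 0
G(21) = mex{2,1} = 0
G(22) = mex{1,1} = 0
G_A(22) = 0.
Stack B, S = {1, 2, 7, 8}:
G(0) = 0
G(1) = mex{0} = 1
G(2) = mex{1,0} = 2
G(3) = mex{2,1} = 0
G(4) = mex{0,2} = 1
G(5) = mex{1,0} = 2
G(6) = mex{2,1} = 0
G(7) = mex{0,2,0} = 1
G(8) = mex{1,0,1,0} = 2
G(9) = mex{2,1,2,1} = 0
G(10) = mex{0,2,0,2} = 1
G_B(10) = 1.
Stack C, S = {1, 3, 6}:
n :  0  1  2  3  4  5  6  7  8  9 10 11 12 13 14 15 16 17 18 19 20
G :  0  1  0  1  0  1  2  3  2  0  1  0  1  0  1  2  3  2  0  1  0
G_C(20) = 0.
Combined Grundy value = 0 ⊕ 1 ⊕ 0 = 1.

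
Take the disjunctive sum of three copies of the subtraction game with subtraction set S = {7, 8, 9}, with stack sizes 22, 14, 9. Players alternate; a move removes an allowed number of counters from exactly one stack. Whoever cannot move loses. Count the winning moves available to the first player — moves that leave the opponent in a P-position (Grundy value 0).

1

All stacks use S = {7, 8, 9}:
n :  0  1  2  3  4  5  6  7  8  9 10 11 12 13 14 15 16 17 18 19 20 21 22
G :  0  0  0  0  0  0  0  1  1  1  1  1  1  1  2  2  0  0  0  0  0  0  0
Stack A: G(22) = 0.
Stack B: G(14) = 2.
Stack C: G(9) = 1.
Combined Grundy value = 0 ⊕ 2 ⊕ 1 = 3.
A winning move leaves total XOR = 0, i.e. changes one component's Grundy value g to g ⊕ X where X is the current total.
Stack A: need g' = 0⊕3 = 3. Options: 22−7→G=2, 22−8→G=2, 22−9→G=1. Hits: 0.
Stack B: need g' = 2⊕3 = 1. Options: 14−7→G=1, 14−8→G=0, 14−9→G=0. Hits: 1.
Stack C: need g' = 1⊕3 = 2. Options: 9−7→G=0, 9−8→G=0, 9−9→G=0. Hits: 0.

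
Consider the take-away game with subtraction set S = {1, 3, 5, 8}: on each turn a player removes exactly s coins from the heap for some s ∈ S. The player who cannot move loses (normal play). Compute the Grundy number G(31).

n :  0  1  2  3  4  5  6  7  8  9 10 11 12 13 14 15 16 17 18 19 20 21 22 23 24 25 26 27 28 29 30 31
G :  0  1  0  1  0  1  0  1  2  3  2  3  2  0  1  0  1  0  1  0  1  2  3  2  3  2  0  1  0  1  0  1

1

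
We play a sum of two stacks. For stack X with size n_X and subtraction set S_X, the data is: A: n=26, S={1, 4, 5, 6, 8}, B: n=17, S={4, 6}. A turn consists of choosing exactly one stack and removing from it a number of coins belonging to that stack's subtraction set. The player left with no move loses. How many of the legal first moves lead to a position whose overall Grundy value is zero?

1

Stack A, S = {1, 4, 5, 6, 8}:
n :  0  1  2  3  4  5  6  7  8  9 10 11 12 13 14 15 16 17 18 19 20 21 22 23 24 25 26
G :  0  1  0  1  2  3  2  3  4  0  1  0  1  2  3  2  3  4  0  1  0  1  2  3  2  3  4
G_A(26) = 4.
Stack B, S = {4, 6}:
n :  0  1  2  3  4  5  6  7  8  9 10 11 12 13 14 15 16 17
G :  0  0  0  0  1  1  1  1  2  2  0  0  0  0  1  1  1  1
G_B(17) = 1.
Combined Grundy value = 4 ⊕ 1 = 5.
A winning move leaves total XOR = 0, i.e. changes one component's Grundy value g to g ⊕ X where X is the current total.
Stack A: need g' = 4⊕5 = 1. Options: 26−1→G=3, 26−4→G=2, 26−5→G=1, 26−6→G=0, 26−8→G=0. Hits: 1.
Stack B: need g' = 1⊕5 = 4. Options: 17−4→G=0, 17−6→G=0. Hits: 0.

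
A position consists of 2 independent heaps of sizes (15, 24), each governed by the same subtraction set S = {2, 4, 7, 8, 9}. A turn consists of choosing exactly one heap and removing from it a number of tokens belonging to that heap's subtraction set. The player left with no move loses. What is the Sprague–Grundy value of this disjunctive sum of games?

3

All heaps use S = {2, 4, 7, 8, 9}:
n :  0  1  2  3  4  5  6  7  8  9 10 11 12 13 14 15 16 17 18 19 20 21 22 23 24
G :  0  0  1  1  2  2  0  3  1  4  2  0  0  1  1  2  2  0  3  1  4  2  0  0  1
Heap A: G(15) = 2.
Heap B: G(24) = 1.
Combined Grundy value = 2 ⊕ 1 = 3.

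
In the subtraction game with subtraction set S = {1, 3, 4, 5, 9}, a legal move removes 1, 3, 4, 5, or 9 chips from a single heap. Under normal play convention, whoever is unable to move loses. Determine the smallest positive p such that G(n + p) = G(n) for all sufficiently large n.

G(0) = 0
G(1) = mex{0} = 1
G(2) = mex{1} = 0
G(3) = mex{0,0} = 1
G(4) = mex{1,1,0} = 2
G(5) = mex{2,0,1,0} = 3
G(6) = mex{3,1,0,1} = 2
G(7) = mex{2,2,1,0} = 3
G(8) = mex{3,3,2,1} = 0
G(9) = mex{0,2,3,2,0} = 1
G(10) = mex{1,3,2,3,1} = 0
G(11) = mex{0,0,3,2,0} = 1
G(12) = mex{1,1,0,3,1} = 2
G(13) = mex{2,0,1,0,2} = 3
G(14) = mex{3,1,0,1,3} = 2
G(15) = mex{2,2,1,0,2} = 3
G(16) = mex{3,3,2,1,3} = 0
G(17) = mex{0,2,3,2,0} = 1
G(18) = mex{1,3,2,3,1} = 0
G(n+8) = G(n) holds for n = 0,…,8 (a full window of length max(S) = 9), so the sequence is purely periodic with period 8.

8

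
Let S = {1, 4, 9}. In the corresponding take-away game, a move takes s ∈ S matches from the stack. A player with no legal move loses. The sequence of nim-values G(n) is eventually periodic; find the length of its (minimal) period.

n :  0  1  2  3  4  5  6  7  8  9 10 11 12 13 14 15
G :  0  1  0  1  2  0  1  0  1  2  0  1  0  1  2  0
G(n+5) = G(n) holds for n = 0,…,8 (a full window of length max(S) = 9), so the sequence is purely periodic with period 5.

5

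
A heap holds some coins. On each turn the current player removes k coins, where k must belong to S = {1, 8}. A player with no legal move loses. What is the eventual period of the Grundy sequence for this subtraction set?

n :  0  1  2  3  4  5  6  7  8  9 10 11 12 13 14 15 16 17 18 19
G :  0  1  0  1  0  1  0  1  2  0  1  0  1  0  1  0  1  2  0  1
G(n+9) = G(n) holds for n = 0,…,7 (a full window of length max(S) = 8), so the sequence is purely periodic with period 9.

9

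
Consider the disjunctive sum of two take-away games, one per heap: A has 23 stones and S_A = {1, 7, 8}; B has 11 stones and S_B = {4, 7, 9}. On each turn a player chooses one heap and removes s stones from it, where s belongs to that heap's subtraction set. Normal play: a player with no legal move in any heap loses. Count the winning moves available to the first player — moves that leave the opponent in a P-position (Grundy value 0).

Heap A, S = {1, 7, 8}:
n :  0  1  2  3  4  5  6  7  8  9 10 11 12 13 14 15 16 17 18 19 20 21 22 23
G :  0  1  0  1  0  1  0  1  2  3  2  3  2  3  2  0  1  0  1  0  1  0  1  2
G_A(23) = 2.
Heap B, S = {4, 7, 9}:
G(0) = 0
G(1) = mex{} = 0
G(2) = mex{} = 0
G(3) = mex{} = 0
G(4) = mex{0} = 1
G(5) = mex{0} = 1
G(6) = mex{0} = 1
G(7) = mex{0,0} = 1
G(8) = mex{1,0} = 2
G(9) = mex{1,0,0} = 2
G(10) = mex{1,0,0} = 2
G(11) = mex{1,1,0} = 2
G_B(11) = 2.
Combined Grundy value = 2 ⊕ 2 = 0.
A winning move leaves total XOR = 0, i.e. changes one component's Grundy value g to g ⊕ X where X is the current total.
Heap A: target g' = 2⊕0 = 2, but every legal move changes the Grundy value (mex property), so 0 moves.
Heap B: target g' = 2⊕0 = 2, but every legal move changes the Grundy value (mex property), so 0 moves.

0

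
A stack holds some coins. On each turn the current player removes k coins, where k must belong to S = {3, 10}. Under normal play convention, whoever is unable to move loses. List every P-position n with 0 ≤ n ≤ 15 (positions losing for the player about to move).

G(0) = 0
G(1) = mex{} = 0
G(2) = mex{} = 0
G(3) = mex{0} = 1
G(4) = mex{0} = 1
G(5) = mex{0} = 1
G(6) = mex{1} = 0
G(7) = mex{1} = 0
G(8) = mex{1} = 0
G(9) = mex{0} = 1
G(10) = mex{0,0} = 1
G(11) = mex{0,0} = 1
G(12) = mex{1,0} = 2
G(13) = mex{1,1} = 0
G(14) = mex{1,1} = 0
G(15) = mex{2,1} = 0
P-positions are exactly the n with G(n) = 0.

0, 1, 2, 6, 7, 8, 13, 14, 15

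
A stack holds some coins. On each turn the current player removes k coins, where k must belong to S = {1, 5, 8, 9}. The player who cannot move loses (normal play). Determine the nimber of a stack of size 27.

n :  0  1  2  3  4  5  6  7  8  9 10 11 12 13 14 15 16 17 18 19 20 21 22 23 24 25 26 27
G :  0  1  0  1  0  1  0  1  2  3  2  3  2  3  2  3  0  1  0  1  0  1  0  1  2  3  2  3

3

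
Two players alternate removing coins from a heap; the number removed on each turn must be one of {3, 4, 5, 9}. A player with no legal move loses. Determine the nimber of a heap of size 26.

n :  0  1  2  3  4  5  6  7  8  9 10 11 12 13 14 15 16 17 18 19 20 21 22 23 24 25 26
G :  0  0  0  1  1  1  2  2  0  3  3  1  4  2  0  0  0  1  1  1  2  2  0  3  3  1  4

4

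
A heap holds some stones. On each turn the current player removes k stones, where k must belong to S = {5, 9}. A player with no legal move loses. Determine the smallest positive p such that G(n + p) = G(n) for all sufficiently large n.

14

G(0) = 0
G(1) = mex{} = 0
G(2) = mex{} = 0
G(3) = mex{} = 0
G(4) = mex{} = 0
G(5) = mex{0} = 1
G(6) = mex{0} = 1
G(7) = mex{0} = 1
G(8) = mex{0} = 1
G(9) = mex{0,0} = 1
G(10) = mex{1,0} = 2
G(11) = mex{1,0} = 2
G(12) = mex{1,0} = 2
G(13) = mex{1,0} = 2
G(14) = mex{1,1} = 0
G(15) = mex{2,1} = 0
G(16) = mex{2,1} = 0
G(17) = mex{2,1} = 0
G(18) = mex{2,1} = 0
G(19) = mex{0,2} = 1
G(20) = mex{0,2} = 1
G(21) = mex{0,2} = 1
G(22) = mex{0,2} = 1
G(23) = mex{0,0} = 1
G(24) = mex{1,0} = 2
G(25) = mex{1,0} = 2
G(26) = mex{1,0} = 2
G(27) = mex{1,0} = 2
G(28) = mex{1,1} = 0
G(29) = mex{2,1} = 0
G(n+14) = G(n) holds for n = 0,…,8 (a full window of length max(S) = 9), so the sequence is purely periodic with period 14.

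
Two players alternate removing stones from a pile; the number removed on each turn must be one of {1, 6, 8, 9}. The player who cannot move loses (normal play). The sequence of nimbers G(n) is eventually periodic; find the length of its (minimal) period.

17

n :  0  1  2  3  4  5  6  7  8  9 10 11 12 13 14 15 16 17 18 19 20 21 22 23 24 25 26 27 28 29 30 31 32 33 34 35
G :  0  1  0  1  0  1  2  0  1  2  3  2  3  2  0  1  2  0  1  0  1  0  1  2  0  1  2  3  2  3  2  0  1  2  0  1
G(n+17) = G(n) holds for n = 0,…,8 (a full window of length max(S) = 9), so the sequence is purely periodic with period 17.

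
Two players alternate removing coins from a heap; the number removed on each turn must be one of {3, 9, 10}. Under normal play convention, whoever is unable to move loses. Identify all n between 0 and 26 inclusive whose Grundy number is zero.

n :  0  1  2  3  4  5  6  7  8  9 10 11 12 13 14 15 16 17 18 19 20 21 22 23 24 25 26
G :  0  0  0  1  1  1  0  0  0  1  1  1  2  0  0  3  1  1  2  0  0  0  1  1  1  0  0
P-positions are exactly the n with G(n) = 0.

0, 1, 2, 6, 7, 8, 13, 14, 19, 20, 21, 25, 26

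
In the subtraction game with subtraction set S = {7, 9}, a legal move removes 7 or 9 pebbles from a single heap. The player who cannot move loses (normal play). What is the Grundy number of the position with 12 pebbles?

G(0) = 0
G(1) = mex{} = 0
G(2) = mex{} = 0
G(3) = mex{} = 0
G(4) = mex{} = 0
G(5) = mex{} = 0
G(6) = mex{} = 0
G(7) = mex{0} = 1
G(8) = mex{0} = 1
G(9) = mex{0,0} = 1
G(10) = mex{0,0} = 1
G(11) = mex{0,0} = 1
G(12) = mex{0,0} = 1

1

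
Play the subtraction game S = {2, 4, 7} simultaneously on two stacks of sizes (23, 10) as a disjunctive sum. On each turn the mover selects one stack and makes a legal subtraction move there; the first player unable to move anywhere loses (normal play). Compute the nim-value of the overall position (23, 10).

3

All stacks use S = {2, 4, 7}:
n :  0  1  2  3  4  5  6  7  8  9 10 11 12 13 14 15 16 17 18 19 20 21 22 23
G :  0  0  1  1  2  2  0  3  1  0  2  1  0  2  1  0  2  1  0  2  1  0  2  1
Stack A: G(23) = 1.
Stack B: G(10) = 2.
Combined Grundy value = 1 ⊕ 2 = 3.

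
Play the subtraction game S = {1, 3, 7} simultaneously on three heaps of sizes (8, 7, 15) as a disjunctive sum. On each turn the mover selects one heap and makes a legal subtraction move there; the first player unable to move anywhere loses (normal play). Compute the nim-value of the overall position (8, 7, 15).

All heaps use S = {1, 3, 7}:
G(0) = 0
G(1) = mex{0} = 1
G(2) = mex{1} = 0
G(3) = mex{0,0} = 1
G(4) = mex{1,1} = 0
G(5) = mex{0,0} = 1
G(6) = mex{1,1} = 0
G(7) = mex{0,0,0} = 1
G(8) = mex{1,1,1} = 0
G(9) = mex{0,0,0} = 1
G(10) = mex{1,1,1} = 0
G(11) = mex{0,0,0} = 1
G(12) = mex{1,1,1} = 0
G(13) = mex{0,0,0} = 1
G(14) = mex{1,1,1} = 0
G(15) = mex{0,0,0} = 1
Heap A: G(8) = 0.
Heap B: G(7) = 1.
Heap C: G(15) = 1.
Combined Grundy value = 0 ⊕ 1 ⊕ 1 = 0.

0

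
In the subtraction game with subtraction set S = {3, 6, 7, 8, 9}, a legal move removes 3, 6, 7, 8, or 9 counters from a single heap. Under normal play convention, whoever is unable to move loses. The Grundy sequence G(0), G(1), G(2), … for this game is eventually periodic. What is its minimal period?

n :  0  1  2  3  4  5  6  7  8  9 10 11 12 13 14 15 16 17 18 19 20 21 22 23 24 25
G :  0  0  0  1  1  1  2  2  2  3  3  3  0  0  0  1  1  1  2  2  2  3  3  3  0  0
G(n+12) = G(n) holds for n = 0,…,8 (a full window of length max(S) = 9), so the sequence is purely periodic with period 12.

12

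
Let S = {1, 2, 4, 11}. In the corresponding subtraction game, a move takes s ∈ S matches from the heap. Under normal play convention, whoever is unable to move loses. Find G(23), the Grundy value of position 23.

2

G(0) = 0
G(1) = mex{0} = 1
G(2) = mex{1,0} = 2
G(3) = mex{2,1} = 0
G(4) = mex{0,2,0} = 1
G(5) = mex{1,0,1} = 2
G(6) = mex{2,1,2} = 0
G(7) = mex{0,2,0} = 1
G(8) = mex{1,0,1} = 2
G(9) = mex{2,1,2} = 0
G(10) = mex{0,2,0} = 1
G(11) = mex{1,0,1,0} = 2
G(12) = mex{2,1,2,1} = 0
G(13) = mex{0,2,0,2} = 1
G(14) = mex{1,0,1,0} = 2
G(15) = mex{2,1,2,1} = 0
G(16) = mex{0,2,0,2} = 1
G(17) = mex{1,0,1,0} = 2
G(18) = mex{2,1,2,1} = 0
G(19) = mex{0,2,0,2} = 1
G(20) = mex{1,0,1,0} = 2
G(21) = mex{2,1,2,1} = 0
G(22) = mex{0,2,0,2} = 1
G(23) = mex{1,0,1,0} = 2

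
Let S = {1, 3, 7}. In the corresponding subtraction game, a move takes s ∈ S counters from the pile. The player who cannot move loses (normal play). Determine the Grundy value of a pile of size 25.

1

n :  0  1  2  3  4  5  6  7  8  9 10 11 12 13 14 15 16 17 18 19 20 21 22 23 24 25
G :  0  1  0  1  0  1  0  1  0  1  0  1  0  1  0  1  0  1  0  1  0  1  0  1  0  1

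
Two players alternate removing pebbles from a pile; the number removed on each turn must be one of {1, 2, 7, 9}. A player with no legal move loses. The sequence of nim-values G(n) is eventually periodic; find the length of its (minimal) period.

n :  0  1  2  3  4  5  6  7  8  9 10 11 12 13 14 15 16 17 18 19 20 21 22 23
G :  0  1  2  0  1  2  0  1  2  3  4  0  1  2  0  1  2  0  1  2  3  4  0  1
G(n+11) = G(n) holds for n = 0,…,8 (a full window of length max(S) = 9), so the sequence is purely periodic with period 11.

11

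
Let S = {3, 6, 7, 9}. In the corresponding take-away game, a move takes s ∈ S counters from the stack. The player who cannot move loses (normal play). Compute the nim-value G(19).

G(0) = 0
G(1) = mex{} = 0
G(2) = mex{} = 0
G(3) = mex{0} = 1
G(4) = mex{0} = 1
G(5) = mex{0} = 1
G(6) = mex{1,0} = 2
G(7) = mex{1,0,0} = 2
G(8) = mex{1,0,0} = 2
G(9) = mex{2,1,0,0} = 3
G(10) = mex{2,1,1,0} = 3
G(11) = mex{2,1,1,0} = 3
G(12) = mex{3,2,1,1} = 0
G(13) = mex{3,2,2,1} = 0
G(14) = mex{3,2,2,1} = 0
G(15) = mex{0,3,2,2} = 1
G(16) = mex{0,3,3,2} = 1
G(17) = mex{0,3,3,2} = 1
G(18) = mex{1,0,3,3} = 2
G(19) = mex{1,0,0,3} = 2

2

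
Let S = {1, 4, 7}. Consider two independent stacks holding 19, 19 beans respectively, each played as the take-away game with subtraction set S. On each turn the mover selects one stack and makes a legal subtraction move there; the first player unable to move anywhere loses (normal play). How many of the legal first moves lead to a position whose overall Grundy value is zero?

All stacks use S = {1, 4, 7}:
G(0) = 0
G(1) = mex{0} = 1
G(2) = mex{1} = 0
G(3) = mex{0} = 1
G(4) = mex{1,0} = 2
G(5) = mex{2,1} = 0
G(6) = mex{0,0} = 1
G(7) = mex{1,1,0} = 2
G(8) = mex{2,2,1} = 0
G(9) = mex{0,0,0} = 1
G(10) = mex{1,1,1} = 0
G(11) = mex{0,2,2} = 1
G(12) = mex{1,0,0} = 2
G(13) = mex{2,1,1} = 0
G(14) = mex{0,0,2} = 1
G(15) = mex{1,1,0} = 2
G(16) = mex{2,2,1} = 0
G(17) = mex{0,0,0} = 1
G(18) = mex{1,1,1} = 0
G(19) = mex{0,2,2} = 1
Stack A: G(19) = 1.
Stack B: G(19) = 1.
Combined Grundy value = 1 ⊕ 1 = 0.
A winning move leaves total XOR = 0, i.e. changes one component's Grundy value g to g ⊕ X where X is the current total.
Stack A: target g' = 1⊕0 = 1, but every legal move changes the Grundy value (mex property), so 0 moves.
Stack B: target g' = 1⊕0 = 1, but every legal move changes the Grundy value (mex property), so 0 moves.

0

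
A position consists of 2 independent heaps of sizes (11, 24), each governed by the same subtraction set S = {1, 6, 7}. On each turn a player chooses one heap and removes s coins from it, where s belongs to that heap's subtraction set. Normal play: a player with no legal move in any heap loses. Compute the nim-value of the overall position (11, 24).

All heaps use S = {1, 6, 7}:
n :  0  1  2  3  4  5  6  7  8  9 10 11 12 13 14 15 16 17 18 19 20 21 22 23 24
G :  0  1  0  1  0  1  2  3  2  3  2  3  0  1  0  1  0  1  2  3  2  3  2  3  0
Heap A: G(11) = 3.
Heap B: G(24) = 0.
Combined Grundy value = 3 ⊕ 0 = 3.

3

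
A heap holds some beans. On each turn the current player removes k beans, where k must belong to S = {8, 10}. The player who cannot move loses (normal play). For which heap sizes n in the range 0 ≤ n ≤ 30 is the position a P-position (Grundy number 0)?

0, 1, 2, 3, 4, 5, 6, 7, 18, 19, 20, 21, 22, 23, 24, 25

n :  0  1  2  3  4  5  6  7  8  9 10 11 12 13 14 15 16 17 18 19 20 21 22 23 24 25 26 27 28 29 30
G :  0  0  0  0  0  0  0  0  1  1  1  1  1  1  1  1  2  2  0  0  0  0  0  0  0  0  1  1  1  1  1
P-positions are exactly the n with G(n) = 0.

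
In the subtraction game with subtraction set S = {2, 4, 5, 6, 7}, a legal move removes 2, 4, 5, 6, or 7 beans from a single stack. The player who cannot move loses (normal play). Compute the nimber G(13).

n :  0  1  2  3  4  5  6  7  8  9 10 11 12 13
G :  0  0  1  1  2  2  3  3  4  0  0  1  1  2

2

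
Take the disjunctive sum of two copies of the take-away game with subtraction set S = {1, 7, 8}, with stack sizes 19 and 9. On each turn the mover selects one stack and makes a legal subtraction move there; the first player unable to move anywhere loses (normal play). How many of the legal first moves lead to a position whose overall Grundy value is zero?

All stacks use S = {1, 7, 8}:
n :  0  1  2  3  4  5  6  7  8  9 10 11 12 13 14 15 16 17 18 19
G :  0  1  0  1  0  1  0  1  2  3  2  3  2  3  2  0  1  0  1  0
Stack A: G(19) = 0.
Stack B: G(9) = 3.
Combined Grundy value = 0 ⊕ 3 = 3.
A winning move leaves total XOR = 0, i.e. changes one component's Grundy value g to g ⊕ X where X is the current total.
Stack A: need g' = 0⊕3 = 3. Options: 19−1→G=1, 19−7→G=2, 19−8→G=3. Hits: 1.
Stack B: need g' = 3⊕3 = 0. Options: 9−1→G=2, 9−7→G=0, 9−8→G=1. Hits: 1.

2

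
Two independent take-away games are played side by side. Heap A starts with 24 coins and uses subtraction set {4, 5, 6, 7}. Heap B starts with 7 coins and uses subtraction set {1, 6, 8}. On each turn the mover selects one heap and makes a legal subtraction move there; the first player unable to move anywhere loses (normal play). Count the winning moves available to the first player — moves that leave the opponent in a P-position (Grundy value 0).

0

Heap A, S = {4, 5, 6, 7}:
G(0) = 0
G(1) = mex{} = 0
G(2) = mex{} = 0
G(3) = mex{} = 0
G(4) = mex{0} = 1
G(5) = mex{0,0} = 1
G(6) = mex{0,0,0} = 1
G(7) = mex{0,0,0,0} = 1
G(8) = mex{1,0,0,0} = 2
G(9) = mex{1,1,0,0} = 2
G(10) = mex{1,1,1,0} = 2
G(11) = mex{1,1,1,1} = 0
G(12) = mex{2,1,1,1} = 0
G(13) = mex{2,2,1,1} = 0
G(14) = mex{2,2,2,1} = 0
G(15) = mex{0,2,2,2} = 1
G(16) = mex{0,0,2,2} = 1
G(17) = mex{0,0,0,2} = 1
G(18) = mex{0,0,0,0} = 1
G(19) = mex{1,0,0,0} = 2
G(20) = mex{1,1,0,0} = 2
G(21) = mex{1,1,1,0} = 2
G(22) = mex{1,1,1,1} = 0
G(23) = mex{2,1,1,1} = 0
G(24) = mex{2,2,1,1} = 0
G_A(24) = 0.
Heap B, S = {1, 6, 8}:
n : 0 1 2 3 4 5 6 7
G : 0 1 0 1 0 1 2 0
G_B(7) = 0.
Combined Grundy value = 0 ⊕ 0 = 0.
A winning move leaves total XOR = 0, i.e. changes one component's Grundy value g to g ⊕ X where X is the current total.
Heap A: target g' = 0⊕0 = 0, but every legal move changes the Grundy value (mex property), so 0 moves.
Heap B: target g' = 0⊕0 = 0, but every legal move changes the Grundy value (mex property), so 0 moves.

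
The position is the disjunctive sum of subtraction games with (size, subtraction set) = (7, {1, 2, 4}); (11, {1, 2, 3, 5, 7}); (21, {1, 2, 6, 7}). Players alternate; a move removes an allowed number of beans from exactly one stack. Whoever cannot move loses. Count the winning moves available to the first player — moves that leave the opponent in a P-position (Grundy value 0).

Stack A, S = {1, 2, 4}:
n : 0 1 2 3 4 5 6 7
G : 0 1 2 0 1 2 0 1
G_A(7) = 1.
Stack B, S = {1, 2, 3, 5, 7}:
n :  0  1  2  3  4  5  6  7  8  9 10 11
G :  0  1  2  3  0  1  2  3  0  1  2  3
G_B(11) = 3.
Stack C, S = {1, 2, 6, 7}:
G(0) = 0
G(1) = mex{0} = 1
G(2) = mex{1,0} = 2
G(3) = mex{2,1} = 0
G(4) = mex{0,2} = 1
G(5) = mex{1,0} = 2
G(6) = mex{2,1,0} = 3
G(7) = mex{3,2,1,0} = 4
G(8) = mex{4,3,2,1} = 0
G(9) = mex{0,4,0,2} = 1
G(10) = mex{1,0,1,0} = 2
G(11) = mex{2,1,2,1} = 0
G(12) = mex{0,2,3,2} = 1
G(13) = mex{1,0,4,3} = 2
G(14) = mex{2,1,0,4} = 3
G(15) = mex{3,2,1,0} = 4
G(16) = mex{4,3,2,1} = 0
G(17) = mex{0,4,0,2} = 1
G(18) = mex{1,0,1,0} = 2
G(19) = mex{2,1,2,1} = 0
G(20) = mex{0,2,3,2} = 1
G(21) = mex{1,0,4,3} = 2
G_C(21) = 2.
Combined Grundy value = 1 ⊕ 3 ⊕ 2 = 0.
A winning move leaves total XOR = 0, i.e. changes one component's Grundy value g to g ⊕ X where X is the current total.
Stack A: target g' = 1⊕0 = 1, but every legal move changes the Grundy value (mex property), so 0 moves.
Stack B: target g' = 3⊕0 = 3, but every legal move changes the Grundy value (mex property), so 0 moves.
Stack C: target g' = 2⊕0 = 2, but every legal move changes the Grundy value (mex property), so 0 moves.

0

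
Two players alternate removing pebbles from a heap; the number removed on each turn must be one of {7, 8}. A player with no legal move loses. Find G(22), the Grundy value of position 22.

G(0) = 0
G(1) = mex{} = 0
G(2) = mex{} = 0
G(3) = mex{} = 0
G(4) = mex{} = 0
G(5) = mex{} = 0
G(6) = mex{} = 0
G(7) = mex{0} = 1
G(8) = mex{0,0} = 1
G(9) = mex{0,0} = 1
G(10) = mex{0,0} = 1
G(11) = mex{0,0} = 1
G(12) = mex{0,0} = 1
G(13) = mex{0,0} = 1
G(14) = mex{1,0} = 2
G(15) = mex{1,1} = 0
G(16) = mex{1,1} = 0
G(17) = mex{1,1} = 0
G(18) = mex{1,1} = 0
G(19) = mex{1,1} = 0
G(20) = mex{1,1} = 0
G(21) = mex{2,1} = 0
G(22) = mex{0,2} = 1

1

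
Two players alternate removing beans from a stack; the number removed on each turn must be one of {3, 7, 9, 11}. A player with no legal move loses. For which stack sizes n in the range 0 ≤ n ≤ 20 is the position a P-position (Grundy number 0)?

n :  0  1  2  3  4  5  6  7  8  9 10 11 12 13 14 15 16 17 18 19 20
G :  0  0  0  1  1  1  0  2  2  1  3  3  2  2  0  3  0  1  0  1  0
P-positions are exactly the n with G(n) = 0.

0, 1, 2, 6, 14, 16, 18, 20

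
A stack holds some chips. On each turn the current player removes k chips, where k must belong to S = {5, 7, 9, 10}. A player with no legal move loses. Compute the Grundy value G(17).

0

G(0) = 0
G(1) = mex{} = 0
G(2) = mex{} = 0
G(3) = mex{} = 0
G(4) = mex{} = 0
G(5) = mex{0} = 1
G(6) = mex{0} = 1
G(7) = mex{0,0} = 1
G(8) = mex{0,0} = 1
G(9) = mex{0,0,0} = 1
G(10) = mex{1,0,0,0} = 2
G(11) = mex{1,0,0,0} = 2
G(12) = mex{1,1,0,0} = 2
G(13) = mex{1,1,0,0} = 2
G(14) = mex{1,1,1,0} = 2
G(15) = mex{2,1,1,1} = 0
G(16) = mex{2,1,1,1} = 0
G(17) = mex{2,2,1,1} = 0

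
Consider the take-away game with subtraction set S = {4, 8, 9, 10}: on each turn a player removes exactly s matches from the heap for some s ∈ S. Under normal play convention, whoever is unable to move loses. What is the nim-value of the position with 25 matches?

2

G(0) = 0
G(1) = mex{} = 0
G(2) = mex{} = 0
G(3) = mex{} = 0
G(4) = mex{0} = 1
G(5) = mex{0} = 1
G(6) = mex{0} = 1
G(7) = mex{0} = 1
G(8) = mex{1,0} = 2
G(9) = mex{1,0,0} = 2
G(10) = mex{1,0,0,0} = 2
G(11) = mex{1,0,0,0} = 2
G(12) = mex{2,1,0,0} = 3
G(13) = mex{2,1,1,0} = 3
G(14) = mex{2,1,1,1} = 0
G(15) = mex{2,1,1,1} = 0
G(16) = mex{3,2,1,1} = 0
G(17) = mex{3,2,2,1} = 0
G(18) = mex{0,2,2,2} = 1
G(19) = mex{0,2,2,2} = 1
G(20) = mex{0,3,2,2} = 1
G(21) = mex{0,3,3,2} = 1
G(22) = mex{1,0,3,3} = 2
G(23) = mex{1,0,0,3} = 2
G(24) = mex{1,0,0,0} = 2
G(25) = mex{1,0,0,0} = 2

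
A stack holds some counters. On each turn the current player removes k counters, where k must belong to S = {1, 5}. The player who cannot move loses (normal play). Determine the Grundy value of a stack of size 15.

1

G(0) = 0
G(1) = mex{0} = 1
G(2) = mex{1} = 0
G(3) = mex{0} = 1
G(4) = mex{1} = 0
G(5) = mex{0,0} = 1
G(6) = mex{1,1} = 0
G(7) = mex{0,0} = 1
G(8) = mex{1,1} = 0
G(9) = mex{0,0} = 1
G(10) = mex{1,1} = 0
G(11) = mex{0,0} = 1
G(12) = mex{1,1} = 0
G(13) = mex{0,0} = 1
G(14) = mex{1,1} = 0
G(15) = mex{0,0} = 1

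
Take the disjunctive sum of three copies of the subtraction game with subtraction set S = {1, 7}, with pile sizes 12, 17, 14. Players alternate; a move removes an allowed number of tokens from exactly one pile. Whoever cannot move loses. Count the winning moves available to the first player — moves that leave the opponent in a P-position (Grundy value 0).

6

All piles use S = {1, 7}:
G(0) = 0
G(1) = mex{0} = 1
G(2) = mex{1} = 0
G(3) = mex{0} = 1
G(4) = mex{1} = 0
G(5) = mex{0} = 1
G(6) = mex{1} = 0
G(7) = mex{0,0} = 1
G(8) = mex{1,1} = 0
G(9) = mex{0,0} = 1
G(10) = mex{1,1} = 0
G(11) = mex{0,0} = 1
G(12) = mex{1,1} = 0
G(13) = mex{0,0} = 1
G(14) = mex{1,1} = 0
G(15) = mex{0,0} = 1
G(16) = mex{1,1} = 0
G(17) = mex{0,0} = 1
Pile A: G(12) = 0.
Pile B: G(17) = 1.
Pile C: G(14) = 0.
Combined Grundy value = 0 ⊕ 1 ⊕ 0 = 1.
A winning move leaves total XOR = 0, i.e. changes one component's Grundy value g to g ⊕ X where X is the current total.
Pile A: need g' = 0⊕1 = 1. Options: 12−1→G=1, 12−7→G=1. Hits: 2.
Pile B: need g' = 1⊕1 = 0. Options: 17−1→G=0, 17−7→G=0. Hits: 2.
Pile C: need g' = 0⊕1 = 1. Options: 14−1→G=1, 14−7→G=1. Hits: 2.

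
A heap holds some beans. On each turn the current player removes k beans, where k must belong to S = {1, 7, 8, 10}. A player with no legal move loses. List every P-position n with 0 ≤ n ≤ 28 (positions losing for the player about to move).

0, 2, 4, 6, 15, 17, 19, 21

G(0) = 0
G(1) = mex{0} = 1
G(2) = mex{1} = 0
G(3) = mex{0} = 1
G(4) = mex{1} = 0
G(5) = mex{0} = 1
G(6) = mex{1} = 0
G(7) = mex{0,0} = 1
G(8) = mex{1,1,0} = 2
G(9) = mex{2,0,1} = 3
G(10) = mex{3,1,0,0} = 2
G(11) = mex{2,0,1,1} = 3
G(12) = mex{3,1,0,0} = 2
G(13) = mex{2,0,1,1} = 3
G(14) = mex{3,1,0,0} = 2
G(15) = mex{2,2,1,1} = 0
G(16) = mex{0,3,2,0} = 1
G(17) = mex{1,2,3,1} = 0
G(18) = mex{0,3,2,2} = 1
G(19) = mex{1,2,3,3} = 0
G(20) = mex{0,3,2,2} = 1
G(21) = mex{1,2,3,3} = 0
G(22) = mex{0,0,2,2} = 1
G(23) = mex{1,1,0,3} = 2
G(24) = mex{2,0,1,2} = 3
G(25) = mex{3,1,0,0} = 2
G(26) = mex{2,0,1,1} = 3
G(27) = mex{3,1,0,0} = 2
G(28) = mex{2,0,1,1} = 3
P-positions are exactly the n with G(n) = 0.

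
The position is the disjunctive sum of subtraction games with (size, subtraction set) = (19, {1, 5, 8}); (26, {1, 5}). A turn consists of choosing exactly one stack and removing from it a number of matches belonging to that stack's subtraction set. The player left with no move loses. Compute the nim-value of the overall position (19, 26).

0

Stack A, S = {1, 5, 8}:
n :  0  1  2  3  4  5  6  7  8  9 10 11 12 13 14 15 16 17 18 19
G :  0  1  0  1  0  1  0  1  2  3  2  3  2  0  1  0  1  0  1  0
G_A(19) = 0.
Stack B, S = {1, 5}:
n :  0  1  2  3  4  5  6  7  8  9 10 11 12 13 14 15 16 17 18 19 20 21 22 23 24 25 26
G :  0  1  0  1  0  1  0  1  0  1  0  1  0  1  0  1  0  1  0  1  0  1  0  1  0  1  0
G_B(26) = 0.
Combined Grundy value = 0 ⊕ 0 = 0.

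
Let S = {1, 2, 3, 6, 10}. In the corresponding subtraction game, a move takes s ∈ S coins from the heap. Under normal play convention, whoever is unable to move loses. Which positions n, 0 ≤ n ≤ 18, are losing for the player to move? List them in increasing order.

n :  0  1  2  3  4  5  6  7  8  9 10 11 12 13 14 15 16 17 18
G :  0  1  2  3  0  1  2  3  0  1  2  3  0  1  2  3  0  1  2
P-positions are exactly the n with G(n) = 0.

0, 4, 8, 12, 16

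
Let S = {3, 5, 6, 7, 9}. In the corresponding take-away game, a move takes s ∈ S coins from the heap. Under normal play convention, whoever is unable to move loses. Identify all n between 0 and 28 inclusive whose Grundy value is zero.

G(0) = 0
G(1) = mex{} = 0
G(2) = mex{} = 0
G(3) = mex{0} = 1
G(4) = mex{0} = 1
G(5) = mex{0,0} = 1
G(6) = mex{1,0,0} = 2
G(7) = mex{1,0,0,0} = 2
G(8) = mex{1,1,0,0} = 2
G(9) = mex{2,1,1,0,0} = 3
G(10) = mex{2,1,1,1,0} = 3
G(11) = mex{2,2,1,1,0} = 3
G(12) = mex{3,2,2,1,1} = 0
G(13) = mex{3,2,2,2,1} = 0
G(14) = mex{3,3,2,2,1} = 0
G(15) = mex{0,3,3,2,2} = 1
G(16) = mex{0,3,3,3,2} = 1
G(17) = mex{0,0,3,3,2} = 1
G(18) = mex{1,0,0,3,3} = 2
G(19) = mex{1,0,0,0,3} = 2
G(20) = mex{1,1,0,0,3} = 2
G(21) = mex{2,1,1,0,0} = 3
G(22) = mex{2,1,1,1,0} = 3
G(23) = mex{2,2,1,1,0} = 3
G(24) = mex{3,2,2,1,1} = 0
G(25) = mex{3,2,2,2,1} = 0
G(26) = mex{3,3,2,2,1} = 0
G(27) = mex{0,3,3,2,2} = 1
G(28) = mex{0,3,3,3,2} = 1
P-positions are exactly the n with G(n) = 0.

0, 1, 2, 12, 13, 14, 24, 25, 26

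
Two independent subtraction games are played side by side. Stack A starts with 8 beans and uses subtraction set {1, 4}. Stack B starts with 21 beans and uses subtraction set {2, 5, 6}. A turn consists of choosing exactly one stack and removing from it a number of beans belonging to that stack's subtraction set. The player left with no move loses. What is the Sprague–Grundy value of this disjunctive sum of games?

Stack A, S = {1, 4}:
n : 0 1 2 3 4 5 6 7 8
G : 0 1 0 1 2 0 1 0 1
G_A(8) = 1.
Stack B, S = {2, 5, 6}:
n :  0  1  2  3  4  5  6  7  8  9 10 11 12 13 14 15 16 17 18 19 20 21
G :  0  0  1  1  0  2  1  3  0  2  1  0  0  1  1  0  2  1  3  0  2  1
G_B(21) = 1.
Combined Grundy value = 1 ⊕ 1 = 0.

0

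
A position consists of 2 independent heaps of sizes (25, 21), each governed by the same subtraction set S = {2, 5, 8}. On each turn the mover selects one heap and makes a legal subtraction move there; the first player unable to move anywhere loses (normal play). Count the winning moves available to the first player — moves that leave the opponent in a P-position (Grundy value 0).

2

All heaps use S = {2, 5, 8}:
G(0) = 0
G(1) = mex{} = 0
G(2) = mex{0} = 1
G(3) = mex{0} = 1
G(4) = mex{1} = 0
G(5) = mex{1,0} = 2
G(6) = mex{0,0} = 1
G(7) = mex{2,1} = 0
G(8) = mex{1,1,0} = 2
G(9) = mex{0,0,0} = 1
G(10) = mex{2,2,1} = 0
G(11) = mex{1,1,1} = 0
G(12) = mex{0,0,0} = 1
G(13) = mex{0,2,2} = 1
G(14) = mex{1,1,1} = 0
G(15) = mex{1,0,0} = 2
G(16) = mex{0,0,2} = 1
G(17) = mex{2,1,1} = 0
G(18) = mex{1,1,0} = 2
G(19) = mex{0,0,0} = 1
G(20) = mex{2,2,1} = 0
G(21) = mex{1,1,1} = 0
G(22) = mex{0,0,0} = 1
G(23) = mex{0,2,2} = 1
G(24) = mex{1,1,1} = 0
G(25) = mex{1,0,0} = 2
Heap A: G(25) = 2.
Heap B: G(21) = 0.
Combined Grundy value = 2 ⊕ 0 = 2.
A winning move leaves total XOR = 0, i.e. changes one component's Grundy value g to g ⊕ X where X is the current total.
Heap A: need g' = 2⊕2 = 0. Options: 25−2→G=1, 25−5→G=0, 25−8→G=0. Hits: 2.
Heap B: need g' = 0⊕2 = 2. Options: 21−2→G=1, 21−5→G=1, 21−8→G=1. Hits: 0.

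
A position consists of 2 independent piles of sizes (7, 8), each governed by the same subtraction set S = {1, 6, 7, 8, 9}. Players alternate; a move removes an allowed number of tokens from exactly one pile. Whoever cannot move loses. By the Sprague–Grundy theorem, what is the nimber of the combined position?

All piles use S = {1, 6, 7, 8, 9}:
G(0) = 0
G(1) = mex{0} = 1
G(2) = mex{1} = 0
G(3) = mex{0} = 1
G(4) = mex{1} = 0
G(5) = mex{0} = 1
G(6) = mex{1,0} = 2
G(7) = mex{2,1,0} = 3
G(8) = mex{3,0,1,0} = 2
Pile A: G(7) = 3.
Pile B: G(8) = 2.
Combined Grundy value = 3 ⊕ 2 = 1.

1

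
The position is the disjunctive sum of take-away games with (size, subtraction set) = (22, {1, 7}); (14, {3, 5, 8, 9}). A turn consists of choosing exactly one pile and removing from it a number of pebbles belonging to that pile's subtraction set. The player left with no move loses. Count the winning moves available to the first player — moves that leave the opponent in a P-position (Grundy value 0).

Pile A, S = {1, 7}:
G(0) = 0
G(1) = mex{0} = 1
G(2) = mex{1} = 0
G(3) = mex{0} = 1
G(4) = mex{1} = 0
G(5) = mex{0} = 1
G(6) = mex{1} = 0
G(7) = mex{0,0} = 1
G(8) = mex{1,1} = 0
G(9) = mex{0,0} = 1
G(10) = mex{1,1} = 0
G(11) = mex{0,0} = 1
G(12) = mex{1,1} = 0
G(13) = mex{0,0} = 1
G(14) = mex{1,1} = 0
G(15) = mex{0,0} = 1
G(16) = mex{1,1} = 0
G(17) = mex{0,0} = 1
G(18) = mex{1,1} = 0
G(19) = mex{0,0} = 1
G(20) = mex{1,1} = 0
G(21) = mex{0,0} = 1
G(22) = mex{1,1} = 0
G_A(22) = 0.
Pile B, S = {3, 5, 8, 9}:
n :  0  1  2  3  4  5  6  7  8  9 10 11 12 13 14
G :  0  0  0  1  1  1  2  2  2  3  3  3  0  0  0
G_B(14) = 0.
Combined Grundy value = 0 ⊕ 0 = 0.
A winning move leaves total XOR = 0, i.e. changes one component's Grundy value g to g ⊕ X where X is the current total.
Pile A: target g' = 0⊕0 = 0, but every legal move changes the Grundy value (mex property), so 0 moves.
Pile B: target g' = 0⊕0 = 0, but every legal move changes the Grundy value (mex property), so 0 moves.

0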